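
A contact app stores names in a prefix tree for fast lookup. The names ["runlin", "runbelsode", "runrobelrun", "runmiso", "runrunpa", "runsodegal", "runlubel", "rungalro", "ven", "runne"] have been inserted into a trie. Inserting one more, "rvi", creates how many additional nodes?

2

Walking "rvi" from the root, the first 1 characters ("r") follow existing edges; "v" is the first miss.
New nodes needed: |"rvi"| − 1 = 3 − 1 = 2.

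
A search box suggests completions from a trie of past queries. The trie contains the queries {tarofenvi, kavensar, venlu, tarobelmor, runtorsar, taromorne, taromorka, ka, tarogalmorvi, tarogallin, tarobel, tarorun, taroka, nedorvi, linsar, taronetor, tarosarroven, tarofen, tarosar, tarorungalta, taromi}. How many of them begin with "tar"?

Walk to "tar"; the words in its subtree are exactly those with that prefix.
Matches: "tarobel", "tarobelmor", "tarofen", "tarofenvi", "tarogallin", "tarogalmorvi", "taroka", "taromi", "taromorka", "taromorne", "taronetor", "tarorun", "tarorungalta", "tarosar", "tarosarroven"
Count: 15

15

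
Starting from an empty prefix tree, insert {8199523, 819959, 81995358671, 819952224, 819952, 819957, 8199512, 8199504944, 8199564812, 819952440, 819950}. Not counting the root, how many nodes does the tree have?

33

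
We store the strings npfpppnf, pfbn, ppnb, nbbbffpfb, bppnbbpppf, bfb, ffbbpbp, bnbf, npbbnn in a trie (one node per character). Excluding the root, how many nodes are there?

Trace insertions, counting only characters that open a new branch:
  "npfpppnf" → 8 new (n, p, f, p, p, p, n, f)
  "pfbn" → 4 new (p, f, b, n)
  "ppnb" → prefix "p" already present; 3 new (p, n, b)
  "nbbbffpfb" → prefix "n" already present; 8 new (b, b, b, f, f, p, f, b)
  "bppnbbpppf" → 10 new (b, p, p, n, b, b, p, p, p, f)
  "bfb" → prefix "b" already present; 2 new (f, b)
  "ffbbpbp" → 7 new (f, f, b, b, p, b, p)
  "bnbf" → prefix "b" already present; 3 new (n, b, f)
  "npbbnn" → prefix "np" already present; 4 new (b, b, n, n)
Total nodes = 8 + 4 + 3 + 8 + 10 + 2 + 7 + 3 + 4 = 49

49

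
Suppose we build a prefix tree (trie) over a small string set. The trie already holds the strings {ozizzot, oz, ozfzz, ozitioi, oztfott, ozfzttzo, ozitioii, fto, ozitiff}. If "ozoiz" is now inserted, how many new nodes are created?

"oz" is already a path in the trie; the remaining "oiz" must be added.
So 5 − 2 = 3 new nodes.

3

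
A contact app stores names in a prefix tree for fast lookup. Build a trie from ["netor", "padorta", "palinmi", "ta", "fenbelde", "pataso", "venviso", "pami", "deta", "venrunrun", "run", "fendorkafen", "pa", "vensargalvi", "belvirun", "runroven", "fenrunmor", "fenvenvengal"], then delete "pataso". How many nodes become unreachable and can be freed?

4

Walk "pataso" from the leaf back toward the root, removing each node that no remaining word uses.
The suffix "taso" (4 nodes) is used only by "pataso"; the node for "pa" still has the child "d", so pruning stops there.
Nodes removed: 4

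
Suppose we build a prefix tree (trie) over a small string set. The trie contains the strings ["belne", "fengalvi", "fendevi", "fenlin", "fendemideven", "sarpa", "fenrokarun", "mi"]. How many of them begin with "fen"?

5

Traverse to the node for "fen", then collect every word in that subtree.
Words under "fen": fendemideven, fendevi, fengalvi, fenlin, fenrokarun
Count: 5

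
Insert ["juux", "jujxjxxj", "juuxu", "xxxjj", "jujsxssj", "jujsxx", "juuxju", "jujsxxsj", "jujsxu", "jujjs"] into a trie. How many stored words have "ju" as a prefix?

Filter for entries beginning with "ju":
Matches: "jujjs", "jujsxssj", "jujsxu", "jujsxx", "jujsxxsj", "jujxjxxj", "juux", "juuxju", "juuxu"
Count: 9

9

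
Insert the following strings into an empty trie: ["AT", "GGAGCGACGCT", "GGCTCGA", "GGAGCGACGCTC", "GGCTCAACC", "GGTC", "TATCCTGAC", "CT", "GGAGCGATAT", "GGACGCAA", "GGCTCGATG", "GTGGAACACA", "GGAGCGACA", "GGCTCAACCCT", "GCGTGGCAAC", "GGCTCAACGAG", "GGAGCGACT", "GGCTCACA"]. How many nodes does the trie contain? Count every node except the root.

73

Trace insertions, counting only characters that open a new branch:
  "AT" → 2 new (A, T)
  "GGAGCGACGCT" → 11 new (G, G, A, G, C, G, A, C, G, C, T)
  "GGCTCGA" → prefix "GG" already present; 5 new (C, T, C, G, A)
  "GGAGCGACGCTC" → prefix "GGAGCGACGCT" already present; 1 new (C)
  "GGCTCAACC" → prefix "GGCTC" already present; 4 new (A, A, C, C)
  "GGTC" → prefix "GG" already present; 2 new (T, C)
  "TATCCTGAC" → 9 new (T, A, T, C, C, T, G, A, C)
  "CT" → 2 new (C, T)
  "GGAGCGATAT" → prefix "GGAGCGA" already present; 3 new (T, A, T)
  "GGACGCAA" → prefix "GGA" already present; 5 new (C, G, C, A, A)
  "GGCTCGATG" → prefix "GGCTCGA" already present; 2 new (T, G)
  "GTGGAACACA" → prefix "G" already present; 9 new (T, G, G, A, A, C, A, C, A)
  "GGAGCGACA" → prefix "GGAGCGAC" already present; 1 new (A)
  "GGCTCAACCCT" → prefix "GGCTCAACC" already present; 2 new (C, T)
  "GCGTGGCAAC" → prefix "G" already present; 9 new (C, G, T, G, G, C, A, A, C)
  "GGCTCAACGAG" → prefix "GGCTCAAC" already present; 3 new (G, A, G)
  "GGAGCGACT" → prefix "GGAGCGAC" already present; 1 new (T)
  "GGCTCACA" → prefix "GGCTCA" already present; 2 new (C, A)
Total nodes = 2 + 11 + 5 + 1 + 4 + 2 + 9 + 2 + 3 + 5 + 2 + 9 + 1 + 2 + 9 + 3 + 1 + 2 = 73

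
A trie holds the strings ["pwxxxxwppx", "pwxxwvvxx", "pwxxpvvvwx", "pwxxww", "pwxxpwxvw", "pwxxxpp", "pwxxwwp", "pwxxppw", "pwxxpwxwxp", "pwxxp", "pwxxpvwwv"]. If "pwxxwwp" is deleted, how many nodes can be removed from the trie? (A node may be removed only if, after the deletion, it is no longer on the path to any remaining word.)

1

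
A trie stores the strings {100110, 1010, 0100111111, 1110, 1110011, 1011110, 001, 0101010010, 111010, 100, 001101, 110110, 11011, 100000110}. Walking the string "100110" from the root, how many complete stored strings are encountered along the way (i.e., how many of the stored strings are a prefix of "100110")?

2

Check each prefix of "100110" against the stored set — each match is an end-marker on the path.
Prefixes of the query that are stored words: "100", "100110"
Count: 2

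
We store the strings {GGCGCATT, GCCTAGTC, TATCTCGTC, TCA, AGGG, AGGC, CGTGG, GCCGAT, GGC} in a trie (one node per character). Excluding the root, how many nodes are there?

Trie structure (* marks end of a word):
(root)
├─ A
│  └─ G
│     └─ G
│        ├─ C *
│        └─ G *
├─ C
│  └─ G
│     └─ T
│        └─ G
│           └─ G *
├─ G
│  ├─ C
│  │  └─ C
│  │     ├─ G
│  │     │  └─ A
│  │     │     └─ T *
│  │     └─ T
│  │        └─ A
│  │           └─ G
│  │              └─ T
│  │                 └─ C *
│  └─ G
│     └─ C *
│        └─ G
│           └─ C
│              └─ A
│                 └─ T
│                    └─ T *
└─ T
   ├─ A
   │  └─ T
   │     └─ C
   │        └─ T
   │           └─ C
   │              └─ G
   │                 └─ T
   │                    └─ C *
   └─ C
      └─ A *
Counting every labelled node above: 39.

39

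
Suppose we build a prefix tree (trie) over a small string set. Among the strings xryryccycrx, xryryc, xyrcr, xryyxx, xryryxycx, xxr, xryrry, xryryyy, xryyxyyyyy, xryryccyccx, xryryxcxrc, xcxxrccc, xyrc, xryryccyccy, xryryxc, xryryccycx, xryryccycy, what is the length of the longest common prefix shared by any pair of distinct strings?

10

Equivalently: take the maximum, over all pairs, of their longest common prefix length.
e.g. "xryryccyccx" and "xryryccyccy" share the prefix "xryryccycc" of length 10; no pair shares a longer one.
Longest shared-prefix length: 10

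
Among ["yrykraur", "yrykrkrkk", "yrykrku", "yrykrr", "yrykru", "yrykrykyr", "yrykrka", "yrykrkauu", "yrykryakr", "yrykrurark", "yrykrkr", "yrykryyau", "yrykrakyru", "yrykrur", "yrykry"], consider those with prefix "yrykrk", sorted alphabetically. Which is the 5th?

Words with prefix "yrykrk", in lexicographic order: "yrykrka", "yrykrkauu", "yrykrkr", "yrykrkrkk", "yrykrku"
Position 5: yrykrku

yrykrku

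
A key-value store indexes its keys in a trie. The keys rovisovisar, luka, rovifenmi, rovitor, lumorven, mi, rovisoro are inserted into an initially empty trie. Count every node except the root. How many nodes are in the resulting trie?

Trace insertions, counting only characters that open a new branch:
  "rovisovisar" → 11 new (r, o, v, i, s, o, v, i, s, a, r)
  "luka" → 4 new (l, u, k, a)
  "rovifenmi" → prefix "rovi" already present; 5 new (f, e, n, m, i)
  "rovitor" → prefix "rovi" already present; 3 new (t, o, r)
  "lumorven" → prefix "lu" already present; 6 new (m, o, r, v, e, n)
  "mi" → 2 new (m, i)
  "rovisoro" → prefix "roviso" already present; 2 new (r, o)
Total nodes = 11 + 4 + 5 + 3 + 6 + 2 + 2 = 33

33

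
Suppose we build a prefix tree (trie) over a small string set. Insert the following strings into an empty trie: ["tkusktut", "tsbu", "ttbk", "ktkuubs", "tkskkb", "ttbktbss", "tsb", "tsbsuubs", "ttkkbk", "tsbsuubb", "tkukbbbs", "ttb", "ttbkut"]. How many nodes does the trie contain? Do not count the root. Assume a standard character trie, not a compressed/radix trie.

Insert word by word; a character creates a node only if that edge doesn't already exist:
  "tkusktut" → 8 new (t, k, u, s, k, t, u, t)
  "tsbu" → prefix "t" already present; 3 new (s, b, u)
  "ttbk" → prefix "t" already present; 3 new (t, b, k)
  "ktkuubs" → 7 new (k, t, k, u, u, b, s)
  "tkskkb" → prefix "tk" already present; 4 new (s, k, k, b)
  "ttbktbss" → prefix "ttbk" already present; 4 new (t, b, s, s)
  "tsb" → prefix "tsb" already present; 0 new (none)
  "tsbsuubs" → prefix "tsb" already present; 5 new (s, u, u, b, s)
  "ttkkbk" → prefix "tt" already present; 4 new (k, k, b, k)
  "tsbsuubb" → prefix "tsbsuub" already present; 1 new (b)
  "tkukbbbs" → prefix "tku" already present; 5 new (k, b, b, b, s)
  "ttb" → prefix "ttb" already present; 0 new (none)
  "ttbkut" → prefix "ttbk" already present; 2 new (u, t)
Total nodes = 8 + 3 + 3 + 7 + 4 + 4 + 0 + 5 + 4 + 1 + 5 + 0 + 2 = 46

46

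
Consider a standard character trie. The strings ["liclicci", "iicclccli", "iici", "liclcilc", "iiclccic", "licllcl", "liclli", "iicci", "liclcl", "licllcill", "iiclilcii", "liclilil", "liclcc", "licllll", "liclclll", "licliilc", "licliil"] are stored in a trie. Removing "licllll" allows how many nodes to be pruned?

A node on "licllll"'s path can go only if nothing else ends at it or branches off below it.
The suffix "ll" (2 nodes) is used only by "licllll"; the node for "licll" still has the child "c", so pruning stops there.
Nodes removed: 2

2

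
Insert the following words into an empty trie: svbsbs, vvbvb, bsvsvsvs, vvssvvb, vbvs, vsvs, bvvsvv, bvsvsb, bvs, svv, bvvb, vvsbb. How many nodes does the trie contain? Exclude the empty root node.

Trace insertions, counting only characters that open a new branch:
  "svbsbs" → 6 new (s, v, b, s, b, s)
  "vvbvb" → 5 new (v, v, b, v, b)
  "bsvsvsvs" → 8 new (b, s, v, s, v, s, v, s)
  "vvssvvb" → prefix "vv" already present; 5 new (s, s, v, v, b)
  "vbvs" → prefix "v" already present; 3 new (b, v, s)
  "vsvs" → prefix "v" already present; 3 new (s, v, s)
  "bvvsvv" → prefix "b" already present; 5 new (v, v, s, v, v)
  "bvsvsb" → prefix "bv" already present; 4 new (s, v, s, b)
  "bvs" → prefix "bvs" already present; 0 new (none)
  "svv" → prefix "sv" already present; 1 new (v)
  "bvvb" → prefix "bvv" already present; 1 new (b)
  "vvsbb" → prefix "vvs" already present; 2 new (b, b)
Total nodes = 6 + 5 + 8 + 5 + 3 + 3 + 5 + 4 + 0 + 1 + 1 + 2 = 43

43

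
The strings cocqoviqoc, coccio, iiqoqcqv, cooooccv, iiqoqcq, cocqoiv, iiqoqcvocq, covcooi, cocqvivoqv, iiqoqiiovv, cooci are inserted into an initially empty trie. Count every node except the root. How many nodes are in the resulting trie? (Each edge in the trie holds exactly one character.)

51

Insert word by word; a character creates a node only if that edge doesn't already exist:
  "cocqoviqoc" → 10 new (c, o, c, q, o, v, i, q, o, c)
  "coccio" → prefix "coc" already present; 3 new (c, i, o)
  "iiqoqcqv" → 8 new (i, i, q, o, q, c, q, v)
  "cooooccv" → prefix "co" already present; 6 new (o, o, o, c, c, v)
  "iiqoqcq" → prefix "iiqoqcq" already present; 0 new (none)
  "cocqoiv" → prefix "cocqo" already present; 2 new (i, v)
  "iiqoqcvocq" → prefix "iiqoqc" already present; 4 new (v, o, c, q)
  "covcooi" → prefix "co" already present; 5 new (v, c, o, o, i)
  "cocqvivoqv" → prefix "cocq" already present; 6 new (v, i, v, o, q, v)
  "iiqoqiiovv" → prefix "iiqoq" already present; 5 new (i, i, o, v, v)
  "cooci" → prefix "coo" already present; 2 new (c, i)
Total nodes = 10 + 3 + 8 + 6 + 0 + 2 + 4 + 5 + 6 + 5 + 2 = 51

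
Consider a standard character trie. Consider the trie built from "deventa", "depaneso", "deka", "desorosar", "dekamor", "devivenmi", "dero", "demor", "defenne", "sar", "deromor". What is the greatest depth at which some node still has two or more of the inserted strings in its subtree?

Look for the deepest trie node that still has at least two words in its subtree.
"deka" and "dekamor" agree on "deka" (4 characters) before diverging; nothing deeper is shared.
Longest shared-prefix length: 4

4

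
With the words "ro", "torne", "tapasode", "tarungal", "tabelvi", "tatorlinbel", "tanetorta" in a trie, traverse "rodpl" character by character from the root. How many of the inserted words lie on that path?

1

Walk "rodpl" from the root; an end-of-word marker is hit whenever a stored word is a prefix of "rodpl".
Prefixes of the query that are stored words: "ro"
Count: 1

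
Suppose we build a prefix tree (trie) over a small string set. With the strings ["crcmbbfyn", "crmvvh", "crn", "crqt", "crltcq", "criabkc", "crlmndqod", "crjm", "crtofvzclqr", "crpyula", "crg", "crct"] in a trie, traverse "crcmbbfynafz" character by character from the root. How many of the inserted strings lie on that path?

1

Walk "crcmbbfynafz" from the root; an end-of-word marker is hit whenever a stored word is a prefix of "crcmbbfynafz".
Prefixes of the query that are stored words: "crcmbbfyn"
Count: 1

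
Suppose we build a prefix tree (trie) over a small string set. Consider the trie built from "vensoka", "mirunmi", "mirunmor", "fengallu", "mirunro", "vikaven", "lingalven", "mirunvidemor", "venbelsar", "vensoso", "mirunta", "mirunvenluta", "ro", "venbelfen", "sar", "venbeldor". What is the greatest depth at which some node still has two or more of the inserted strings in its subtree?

The deepest shared node is where two words last agree before diverging.
"mirunmi" and "mirunmor" agree on "mirunm" (6 characters) before diverging; nothing deeper is shared.
Longest shared-prefix length: 6

6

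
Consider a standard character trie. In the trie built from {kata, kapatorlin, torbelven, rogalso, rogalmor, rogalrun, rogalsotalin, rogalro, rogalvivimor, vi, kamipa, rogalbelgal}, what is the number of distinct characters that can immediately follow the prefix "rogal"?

5

Follow the path "rogal" to its node, then look at its outgoing edges.
Characters that immediately follow "rogal" among the stored strings: {b, m, r, s, v}.
That node has 5 child edges.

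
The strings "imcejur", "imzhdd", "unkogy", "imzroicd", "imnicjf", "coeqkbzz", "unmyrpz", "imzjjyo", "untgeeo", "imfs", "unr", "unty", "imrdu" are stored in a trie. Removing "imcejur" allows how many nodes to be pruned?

5

A node on "imcejur"'s path can go only if nothing else ends at it or branches off below it.
The suffix "cejur" (5 nodes) is used only by "imcejur"; the node for "im" still has the child "z", so pruning stops there.
Nodes removed: 5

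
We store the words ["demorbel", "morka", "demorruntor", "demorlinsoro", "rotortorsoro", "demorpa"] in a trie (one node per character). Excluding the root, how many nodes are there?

Trace insertions, counting only characters that open a new branch:
  "demorbel" → 8 new (d, e, m, o, r, b, e, l)
  "morka" → 5 new (m, o, r, k, a)
  "demorruntor" → prefix "demor" already present; 6 new (r, u, n, t, o, r)
  "demorlinsoro" → prefix "demor" already present; 7 new (l, i, n, s, o, r, o)
  "rotortorsoro" → 12 new (r, o, t, o, r, t, o, r, s, o, r, o)
  "demorpa" → prefix "demor" already present; 2 new (p, a)
Total nodes = 8 + 5 + 6 + 7 + 12 + 2 = 40

40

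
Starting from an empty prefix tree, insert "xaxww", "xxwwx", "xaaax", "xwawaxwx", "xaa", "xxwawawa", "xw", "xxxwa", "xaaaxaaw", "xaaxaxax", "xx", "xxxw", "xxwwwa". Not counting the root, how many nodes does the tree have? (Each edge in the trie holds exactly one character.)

Count nodes per top-level branch (shared prefixes stored once):
  'x'-branch (xaa, xaaax, xaaaxaaw, xaaxaxax, xaxww, xw, xwawaxwx, xx, xxwawawa, xxwwwa, xxwwx, xxxw, xxxwa): 37 nodes
Sum: 37

37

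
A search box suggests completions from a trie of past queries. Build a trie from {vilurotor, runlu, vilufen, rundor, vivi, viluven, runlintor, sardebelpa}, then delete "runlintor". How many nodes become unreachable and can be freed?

A node on "runlintor"'s path can go only if nothing else ends at it or branches off below it.
The suffix "intor" (5 nodes) is used only by "runlintor"; the node for "runl" still has the child "u", so pruning stops there.
Nodes removed: 5

5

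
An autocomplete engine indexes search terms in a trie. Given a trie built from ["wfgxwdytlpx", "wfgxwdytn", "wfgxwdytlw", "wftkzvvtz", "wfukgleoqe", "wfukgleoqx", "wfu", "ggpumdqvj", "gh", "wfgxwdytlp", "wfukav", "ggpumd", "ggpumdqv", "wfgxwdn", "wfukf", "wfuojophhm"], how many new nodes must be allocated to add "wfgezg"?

3

The longest prefix of "wfgezg" already in the trie is "wfg" (length 3).
New nodes needed: |"wfgezg"| − 3 = 6 − 3 = 3.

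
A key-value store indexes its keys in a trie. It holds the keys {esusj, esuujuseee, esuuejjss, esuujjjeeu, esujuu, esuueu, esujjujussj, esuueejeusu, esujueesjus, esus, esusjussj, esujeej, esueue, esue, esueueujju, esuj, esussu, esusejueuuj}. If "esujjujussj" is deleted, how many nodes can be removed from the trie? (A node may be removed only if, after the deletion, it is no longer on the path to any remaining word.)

After clearing the end-marker at "esujjujussj", prune upward until reaching a node still needed by another word.
The suffix "jujussj" (7 nodes) is used only by "esujjujussj"; the node for "esuj" still has the child "u", so pruning stops there.
Nodes removed: 7

7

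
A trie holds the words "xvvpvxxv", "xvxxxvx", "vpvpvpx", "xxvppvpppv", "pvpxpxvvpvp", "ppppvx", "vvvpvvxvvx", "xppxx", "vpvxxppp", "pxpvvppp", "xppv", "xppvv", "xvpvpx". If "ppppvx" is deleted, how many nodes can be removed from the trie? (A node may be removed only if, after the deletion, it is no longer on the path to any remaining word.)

5

A node on "ppppvx"'s path can go only if nothing else ends at it or branches off below it.
The suffix "pppvx" (5 nodes) is used only by "ppppvx"; the node for "p" still has the child "v", so pruning stops there.
Nodes removed: 5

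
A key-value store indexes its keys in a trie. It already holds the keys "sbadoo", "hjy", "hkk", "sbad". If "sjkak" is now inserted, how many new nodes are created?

"s" is already a path in the trie; the remaining "jkak" must be added.
So 5 − 1 = 4 new nodes.

4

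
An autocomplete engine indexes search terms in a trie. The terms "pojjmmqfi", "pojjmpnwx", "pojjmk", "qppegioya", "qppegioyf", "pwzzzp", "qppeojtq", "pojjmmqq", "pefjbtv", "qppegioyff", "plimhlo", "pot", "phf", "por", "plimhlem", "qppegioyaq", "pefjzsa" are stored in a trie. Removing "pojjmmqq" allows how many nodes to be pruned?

Walk "pojjmmqq" from the leaf back toward the root, removing each node that no remaining word uses.
The suffix "q" (1 node) is used only by "pojjmmqq"; the node for "pojjmmq" still has the child "f", so pruning stops there.
Nodes removed: 1

1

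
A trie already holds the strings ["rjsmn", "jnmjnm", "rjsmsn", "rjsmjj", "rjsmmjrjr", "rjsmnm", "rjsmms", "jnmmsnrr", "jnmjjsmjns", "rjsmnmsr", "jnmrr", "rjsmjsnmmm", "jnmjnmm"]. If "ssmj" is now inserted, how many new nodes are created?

No existing word starts with "s", so every character of "ssmj" needs a new node.
4 − 0 = 4 new nodes.

4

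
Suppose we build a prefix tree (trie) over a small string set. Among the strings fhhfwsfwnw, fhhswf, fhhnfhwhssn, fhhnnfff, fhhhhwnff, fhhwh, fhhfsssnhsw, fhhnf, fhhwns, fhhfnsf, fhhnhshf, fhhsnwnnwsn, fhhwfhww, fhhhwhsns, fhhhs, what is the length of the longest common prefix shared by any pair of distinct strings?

5

The deepest shared node is where two words last agree before diverging.
e.g. "fhhnf" and "fhhnfhwhssn" share the prefix "fhhnf" of length 5; no pair shares a longer one.
Longest shared-prefix length: 5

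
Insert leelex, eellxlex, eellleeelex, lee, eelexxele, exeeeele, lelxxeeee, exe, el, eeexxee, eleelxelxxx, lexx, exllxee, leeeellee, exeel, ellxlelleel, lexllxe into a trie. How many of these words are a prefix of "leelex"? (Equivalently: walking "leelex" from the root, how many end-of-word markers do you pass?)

2

Check each prefix of "leelex" against the stored set — each match is an end-marker on the path.
Prefixes of the query that are stored words: "lee", "leelex"
Count: 2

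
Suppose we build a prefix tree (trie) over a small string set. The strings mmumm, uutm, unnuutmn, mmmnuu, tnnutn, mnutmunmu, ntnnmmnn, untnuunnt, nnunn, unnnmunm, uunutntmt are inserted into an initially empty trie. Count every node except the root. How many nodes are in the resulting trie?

65

Trace insertions, counting only characters that open a new branch:
  "mmumm" → 5 new (m, m, u, m, m)
  "uutm" → 4 new (u, u, t, m)
  "unnuutmn" → prefix "u" already present; 7 new (n, n, u, u, t, m, n)
  "mmmnuu" → prefix "mm" already present; 4 new (m, n, u, u)
  "tnnutn" → 6 new (t, n, n, u, t, n)
  "mnutmunmu" → prefix "m" already present; 8 new (n, u, t, m, u, n, m, u)
  "ntnnmmnn" → 8 new (n, t, n, n, m, m, n, n)
  "untnuunnt" → prefix "un" already present; 7 new (t, n, u, u, n, n, t)
  "nnunn" → prefix "n" already present; 4 new (n, u, n, n)
  "unnnmunm" → prefix "unn" already present; 5 new (n, m, u, n, m)
  "uunutntmt" → prefix "uu" already present; 7 new (n, u, t, n, t, m, t)
Total nodes = 5 + 4 + 7 + 4 + 6 + 8 + 8 + 7 + 4 + 5 + 7 = 65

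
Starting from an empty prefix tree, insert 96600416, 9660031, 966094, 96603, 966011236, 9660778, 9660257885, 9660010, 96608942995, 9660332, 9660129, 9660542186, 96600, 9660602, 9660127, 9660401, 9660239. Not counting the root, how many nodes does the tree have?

For each word, the new-node count is its length minus the longest prefix already in the trie:
  "96600416" → 8 new (9, 6, 6, 0, 0, 4, 1, 6)
  "9660031" → prefix "96600" already present; 2 new (3, 1)
  "966094" → prefix "9660" already present; 2 new (9, 4)
  "96603" → prefix "9660" already present; 1 new (3)
  "966011236" → prefix "9660" already present; 5 new (1, 1, 2, 3, 6)
  "9660778" → prefix "9660" already present; 3 new (7, 7, 8)
  "9660257885" → prefix "9660" already present; 6 new (2, 5, 7, 8, 8, 5)
  "9660010" → prefix "96600" already present; 2 new (1, 0)
  "96608942995" → prefix "9660" already present; 7 new (8, 9, 4, 2, 9, 9, 5)
  "9660332" → prefix "96603" already present; 2 new (3, 2)
  "9660129" → prefix "96601" already present; 2 new (2, 9)
  "9660542186" → prefix "9660" already present; 6 new (5, 4, 2, 1, 8, 6)
  "96600" → prefix "96600" already present; 0 new (none)
  "9660602" → prefix "9660" already present; 3 new (6, 0, 2)
  "9660127" → prefix "966012" already present; 1 new (7)
  "9660401" → prefix "9660" already present; 3 new (4, 0, 1)
  "9660239" → prefix "96602" already present; 2 new (3, 9)
Total nodes = 8 + 2 + 2 + 1 + 5 + 3 + 6 + 2 + 7 + 2 + 2 + 6 + 0 + 3 + 1 + 3 + 2 = 55

55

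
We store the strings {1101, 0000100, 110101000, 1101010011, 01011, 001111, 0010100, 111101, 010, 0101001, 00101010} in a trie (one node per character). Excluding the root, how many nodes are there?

39

Count nodes per top-level branch (shared prefixes stored once):
  '0'-branch (0000100, 0010100, 00101010, 001111, 010, 0101001, 01011): 24 nodes
  '1'-branch (1101, 110101000, 1101010011, 111101): 15 nodes
Sum: 39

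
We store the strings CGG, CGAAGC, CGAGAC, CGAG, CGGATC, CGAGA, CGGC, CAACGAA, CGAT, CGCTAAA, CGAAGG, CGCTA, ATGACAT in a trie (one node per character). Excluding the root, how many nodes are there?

34

Count nodes per top-level branch (shared prefixes stored once):
  'A'-branch (ATGACAT): 7 nodes
  'C'-branch (CAACGAA, CGAAGC, CGAAGG, CGAG, CGAGA, CGAGAC, CGAT, CGCTA, CGCTAAA, CGG, CGGATC, CGGC): 27 nodes
Sum: 34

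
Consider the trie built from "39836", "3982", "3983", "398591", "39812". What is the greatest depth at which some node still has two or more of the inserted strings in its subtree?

Equivalently: take the maximum, over all pairs, of their longest common prefix length.
e.g. "3983" and "39836" share the prefix "3983" of length 4; no pair shares a longer one.
Longest shared-prefix length: 4

4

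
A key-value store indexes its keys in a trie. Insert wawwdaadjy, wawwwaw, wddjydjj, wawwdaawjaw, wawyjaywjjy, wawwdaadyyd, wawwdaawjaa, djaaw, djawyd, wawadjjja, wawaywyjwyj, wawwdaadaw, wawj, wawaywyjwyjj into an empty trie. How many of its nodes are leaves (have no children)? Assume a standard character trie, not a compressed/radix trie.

13

Leaves are exactly the stored words that no other stored word extends.
Those words: "djaaw", "djawyd", "wawadjjja", "wawaywyjwyjj", "wawj", "wawwdaadaw", "wawwdaadjy", "wawwdaadyyd", "wawwdaawjaa", "wawwdaawjaw", "wawwwaw", "wawyjaywjjy", "wddjydjj"
Leaf count: 13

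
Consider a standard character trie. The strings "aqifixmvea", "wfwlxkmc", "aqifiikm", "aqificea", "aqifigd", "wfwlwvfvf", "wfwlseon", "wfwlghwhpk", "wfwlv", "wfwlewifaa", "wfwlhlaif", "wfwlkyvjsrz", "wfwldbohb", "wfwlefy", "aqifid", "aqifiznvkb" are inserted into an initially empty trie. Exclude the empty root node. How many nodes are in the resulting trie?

73

For each word, the new-node count is its length minus the longest prefix already in the trie:
  "aqifixmvea" → 10 new (a, q, i, f, i, x, m, v, e, a)
  "wfwlxkmc" → 8 new (w, f, w, l, x, k, m, c)
  "aqifiikm" → prefix "aqifi" already present; 3 new (i, k, m)
  "aqificea" → prefix "aqifi" already present; 3 new (c, e, a)
  "aqifigd" → prefix "aqifi" already present; 2 new (g, d)
  "wfwlwvfvf" → prefix "wfwl" already present; 5 new (w, v, f, v, f)
  "wfwlseon" → prefix "wfwl" already present; 4 new (s, e, o, n)
  "wfwlghwhpk" → prefix "wfwl" already present; 6 new (g, h, w, h, p, k)
  "wfwlv" → prefix "wfwl" already present; 1 new (v)
  "wfwlewifaa" → prefix "wfwl" already present; 6 new (e, w, i, f, a, a)
  "wfwlhlaif" → prefix "wfwl" already present; 5 new (h, l, a, i, f)
  "wfwlkyvjsrz" → prefix "wfwl" already present; 7 new (k, y, v, j, s, r, z)
  "wfwldbohb" → prefix "wfwl" already present; 5 new (d, b, o, h, b)
  "wfwlefy" → prefix "wfwle" already present; 2 new (f, y)
  "aqifid" → prefix "aqifi" already present; 1 new (d)
  "aqifiznvkb" → prefix "aqifi" already present; 5 new (z, n, v, k, b)
Total nodes = 10 + 8 + 3 + 3 + 2 + 5 + 4 + 6 + 1 + 6 + 5 + 7 + 5 + 2 + 1 + 5 = 73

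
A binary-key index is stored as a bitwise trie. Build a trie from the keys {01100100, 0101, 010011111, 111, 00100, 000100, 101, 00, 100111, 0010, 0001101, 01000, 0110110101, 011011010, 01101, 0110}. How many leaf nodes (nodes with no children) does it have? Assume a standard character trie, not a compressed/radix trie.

Leaves are exactly the stored words that no other stored word extends.
Those words: "000100", "0001101", "00100", "01000", "010011111", "0101", "01100100", "0110110101", "100111", "101", "111"
Leaf count: 11

11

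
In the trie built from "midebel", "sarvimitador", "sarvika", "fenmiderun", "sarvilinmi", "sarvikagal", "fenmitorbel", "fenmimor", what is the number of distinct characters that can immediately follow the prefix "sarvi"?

3

The children of the "sarvi" node are the distinct next characters among strings starting with "sarvi".
Characters that immediately follow "sarvi" among the stored strings: {k, l, m}.
That node has 3 child edges.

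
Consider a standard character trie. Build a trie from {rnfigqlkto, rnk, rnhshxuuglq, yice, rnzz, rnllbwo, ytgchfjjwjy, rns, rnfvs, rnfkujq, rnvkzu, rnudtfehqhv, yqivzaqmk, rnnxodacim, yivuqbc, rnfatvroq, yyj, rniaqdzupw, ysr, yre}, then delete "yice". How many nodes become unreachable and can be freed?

A node on "yice"'s path can go only if nothing else ends at it or branches off below it.
The suffix "ce" (2 nodes) is used only by "yice"; the node for "yi" still has the child "v", so pruning stops there.
Nodes removed: 2

2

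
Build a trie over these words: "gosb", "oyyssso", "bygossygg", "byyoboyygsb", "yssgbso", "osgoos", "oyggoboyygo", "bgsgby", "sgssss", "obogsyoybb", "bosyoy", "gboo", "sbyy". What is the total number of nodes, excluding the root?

Trace insertions, counting only characters that open a new branch:
  "gosb" → 4 new (g, o, s, b)
  "oyyssso" → 7 new (o, y, y, s, s, s, o)
  "bygossygg" → 9 new (b, y, g, o, s, s, y, g, g)
  "byyoboyygsb" → prefix "by" already present; 9 new (y, o, b, o, y, y, g, s, b)
  "yssgbso" → 7 new (y, s, s, g, b, s, o)
  "osgoos" → prefix "o" already present; 5 new (s, g, o, o, s)
  "oyggoboyygo" → prefix "oy" already present; 9 new (g, g, o, b, o, y, y, g, o)
  "bgsgby" → prefix "b" already present; 5 new (g, s, g, b, y)
  "sgssss" → 6 new (s, g, s, s, s, s)
  "obogsyoybb" → prefix "o" already present; 9 new (b, o, g, s, y, o, y, b, b)
  "bosyoy" → prefix "b" already present; 5 new (o, s, y, o, y)
  "gboo" → prefix "g" already present; 3 new (b, o, o)
  "sbyy" → prefix "s" already present; 3 new (b, y, y)
Total nodes = 4 + 7 + 9 + 9 + 7 + 5 + 9 + 5 + 6 + 9 + 5 + 3 + 3 = 81

81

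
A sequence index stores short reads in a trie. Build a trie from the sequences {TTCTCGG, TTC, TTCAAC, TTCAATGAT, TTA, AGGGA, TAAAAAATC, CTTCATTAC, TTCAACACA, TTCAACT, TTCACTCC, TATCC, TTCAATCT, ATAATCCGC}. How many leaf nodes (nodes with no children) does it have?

12

A leaf is a node with no children — equivalently, the end of a word that is not a proper prefix of any other stored word.
Those words: "AGGGA", "ATAATCCGC", "CTTCATTAC", "TAAAAAATC", "TATCC", "TTA", "TTCAACACA", "TTCAACT", "TTCAATCT", "TTCAATGAT", "TTCACTCC", "TTCTCGG"
Leaf count: 12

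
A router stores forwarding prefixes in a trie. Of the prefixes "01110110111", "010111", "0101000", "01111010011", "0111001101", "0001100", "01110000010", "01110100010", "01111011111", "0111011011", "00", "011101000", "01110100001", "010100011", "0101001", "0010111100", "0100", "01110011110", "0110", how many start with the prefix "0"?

19

Walk to "0"; the words in its subtree are exactly those with that prefix.
Words under "0": 00, 0001100, 0010111100, 0100, 0101000, 010100011, 0101001, 010111, 0110, 01110000010, 0111001101, 01110011110, 011101000, 01110100001, 01110100010, 0111011011, 01110110111, 01111010011, 01111011111
Count: 19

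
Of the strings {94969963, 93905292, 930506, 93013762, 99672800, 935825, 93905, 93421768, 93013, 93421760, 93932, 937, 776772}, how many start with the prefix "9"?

12

Traverse to the node for "9", then collect every word in that subtree.
Matches: "93013", "93013762", "930506", "93421760", "93421768", "935825", "937", "93905", "93905292", "93932", "94969963", "99672800"
Count: 12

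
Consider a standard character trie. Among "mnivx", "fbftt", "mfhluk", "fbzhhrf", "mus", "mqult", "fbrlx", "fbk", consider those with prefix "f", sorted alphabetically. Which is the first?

Filter for "f…" and sort: "fbftt", "fbk", "fbrlx", "fbzhhrf"
The 1st is fbftt.

fbftt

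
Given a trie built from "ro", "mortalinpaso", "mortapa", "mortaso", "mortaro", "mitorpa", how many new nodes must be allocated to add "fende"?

"fende" shares no prefix with any stored word, so all 5 characters open new nodes.
5 − 0 = 5 new nodes.

5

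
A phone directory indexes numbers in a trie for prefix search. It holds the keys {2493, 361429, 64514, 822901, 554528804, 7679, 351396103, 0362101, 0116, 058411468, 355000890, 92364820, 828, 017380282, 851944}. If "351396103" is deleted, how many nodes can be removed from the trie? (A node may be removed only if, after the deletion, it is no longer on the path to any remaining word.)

A node on "351396103"'s path can go only if nothing else ends at it or branches off below it.
The suffix "1396103" (7 nodes) is used only by "351396103"; the node for "35" still has the child "5", so pruning stops there.
Nodes removed: 7

7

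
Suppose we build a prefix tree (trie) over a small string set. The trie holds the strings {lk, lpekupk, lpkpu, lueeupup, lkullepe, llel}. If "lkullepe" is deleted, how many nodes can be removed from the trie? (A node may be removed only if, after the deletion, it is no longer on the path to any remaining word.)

Walk "lkullepe" from the leaf back toward the root, removing each node that no remaining word uses.
The suffix "ullepe" (6 nodes) is used only by "lkullepe"; "lk" is itself a stored word, so pruning stops there.
Nodes removed: 6

6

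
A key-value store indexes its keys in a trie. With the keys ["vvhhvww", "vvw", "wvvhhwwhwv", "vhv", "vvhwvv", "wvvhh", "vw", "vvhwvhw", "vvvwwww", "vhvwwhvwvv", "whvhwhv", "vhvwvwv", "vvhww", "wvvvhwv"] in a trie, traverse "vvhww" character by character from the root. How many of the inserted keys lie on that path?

Walk "vvhww" from the root; an end-of-word marker is hit whenever a stored word is a prefix of "vvhww".
Prefixes of the query that are stored words: "vvhww"
Count: 1

1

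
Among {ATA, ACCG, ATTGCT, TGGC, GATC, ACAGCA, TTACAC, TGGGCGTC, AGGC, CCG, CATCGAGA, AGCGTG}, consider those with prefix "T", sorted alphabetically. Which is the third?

TTACAC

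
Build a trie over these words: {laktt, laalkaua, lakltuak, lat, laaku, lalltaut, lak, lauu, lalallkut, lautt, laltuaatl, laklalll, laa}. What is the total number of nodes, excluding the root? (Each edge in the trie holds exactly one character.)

Count nodes per top-level branch (shared prefixes stored once):
  'l'-branch (laa, laaku, laalkaua, lak, laklalll, lakltuak, laktt, lalallkut, lalltaut, laltuaatl, lat, lautt, lauu): 45 nodes
Sum: 45

45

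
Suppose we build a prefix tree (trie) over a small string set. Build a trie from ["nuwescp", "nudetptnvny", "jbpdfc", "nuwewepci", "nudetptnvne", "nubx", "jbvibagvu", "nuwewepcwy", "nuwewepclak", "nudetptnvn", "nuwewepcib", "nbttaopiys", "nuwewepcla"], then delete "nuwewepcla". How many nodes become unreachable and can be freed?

0

A node on "nuwewepcla"'s path can go only if nothing else ends at it or branches off below it.
Every node on "nuwewepcla" is still needed (e.g. by "nuwewepclak"), so nothing is freed.
Nodes removed: 0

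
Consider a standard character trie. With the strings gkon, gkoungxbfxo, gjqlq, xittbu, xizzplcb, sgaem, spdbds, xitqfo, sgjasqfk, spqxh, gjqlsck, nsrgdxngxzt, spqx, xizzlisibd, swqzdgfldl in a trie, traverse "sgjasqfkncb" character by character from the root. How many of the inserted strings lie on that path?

Check each prefix of "sgjasqfkncb" against the stored set — each match is an end-marker on the path.
Prefixes of the query that are stored words: "sgjasqfk"
Count: 1

1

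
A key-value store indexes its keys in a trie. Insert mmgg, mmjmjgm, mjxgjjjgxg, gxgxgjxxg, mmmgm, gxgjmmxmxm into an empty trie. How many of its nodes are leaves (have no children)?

6

A leaf is a node with no children — equivalently, the end of a word that is not a proper prefix of any other stored word.
Those words: "gxgjmmxmxm", "gxgxgjxxg", "mjxgjjjgxg", "mmgg", "mmjmjgm", "mmmgm"
Leaf count: 6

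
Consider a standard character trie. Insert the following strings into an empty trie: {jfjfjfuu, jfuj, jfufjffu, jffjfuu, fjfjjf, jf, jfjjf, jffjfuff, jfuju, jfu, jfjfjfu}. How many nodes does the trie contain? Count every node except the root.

Trie structure (* marks end of a word):
(root)
├─ f
│  └─ j
│     └─ f
│        └─ j
│           └─ j
│              └─ f *
└─ j
   └─ f *
      ├─ f
      │  └─ j
      │     └─ f
      │        └─ u
      │           ├─ f
      │           │  └─ f *
      │           └─ u *
      ├─ j
      │  ├─ f
      │  │  └─ j
      │  │     └─ f
      │  │        └─ u *
      │  │           └─ u *
      │  └─ j
      │     └─ f *
      └─ u *
         ├─ f
         │  └─ j
         │     └─ f
         │        └─ f
         │           └─ u *
         └─ j *
            └─ u *
Counting every labelled node above: 31.

31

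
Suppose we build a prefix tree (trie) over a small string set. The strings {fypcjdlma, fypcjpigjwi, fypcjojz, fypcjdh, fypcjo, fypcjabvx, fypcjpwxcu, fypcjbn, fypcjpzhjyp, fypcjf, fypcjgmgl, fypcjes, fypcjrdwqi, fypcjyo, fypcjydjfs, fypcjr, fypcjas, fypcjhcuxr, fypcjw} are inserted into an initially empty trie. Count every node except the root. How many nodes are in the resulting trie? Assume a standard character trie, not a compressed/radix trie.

59

Insert word by word; a character creates a node only if that edge doesn't already exist:
  "fypcjdlma" → 9 new (f, y, p, c, j, d, l, m, a)
  "fypcjpigjwi" → prefix "fypcj" already present; 6 new (p, i, g, j, w, i)
  "fypcjojz" → prefix "fypcj" already present; 3 new (o, j, z)
  "fypcjdh" → prefix "fypcjd" already present; 1 new (h)
  "fypcjo" → prefix "fypcjo" already present; 0 new (none)
  "fypcjabvx" → prefix "fypcj" already present; 4 new (a, b, v, x)
  "fypcjpwxcu" → prefix "fypcjp" already present; 4 new (w, x, c, u)
  "fypcjbn" → prefix "fypcj" already present; 2 new (b, n)
  "fypcjpzhjyp" → prefix "fypcjp" already present; 5 new (z, h, j, y, p)
  "fypcjf" → prefix "fypcj" already present; 1 new (f)
  "fypcjgmgl" → prefix "fypcj" already present; 4 new (g, m, g, l)
  "fypcjes" → prefix "fypcj" already present; 2 new (e, s)
  "fypcjrdwqi" → prefix "fypcj" already present; 5 new (r, d, w, q, i)
  "fypcjyo" → prefix "fypcj" already present; 2 new (y, o)
  "fypcjydjfs" → prefix "fypcjy" already present; 4 new (d, j, f, s)
  "fypcjr" → prefix "fypcjr" already present; 0 new (none)
  "fypcjas" → prefix "fypcja" already present; 1 new (s)
  "fypcjhcuxr" → prefix "fypcj" already present; 5 new (h, c, u, x, r)
  "fypcjw" → prefix "fypcj" already present; 1 new (w)
Total nodes = 9 + 6 + 3 + 1 + 0 + 4 + 4 + 2 + 5 + 1 + 4 + 2 + 5 + 2 + 4 + 0 + 1 + 5 + 1 = 59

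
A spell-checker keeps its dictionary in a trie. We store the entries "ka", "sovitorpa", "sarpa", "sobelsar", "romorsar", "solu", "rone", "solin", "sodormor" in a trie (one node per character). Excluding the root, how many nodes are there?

41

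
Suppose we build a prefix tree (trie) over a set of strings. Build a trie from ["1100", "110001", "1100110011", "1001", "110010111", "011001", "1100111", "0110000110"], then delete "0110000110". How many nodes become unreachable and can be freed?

Walk "0110000110" from the leaf back toward the root, removing each node that no remaining word uses.
The suffix "00110" (5 nodes) is used only by "0110000110"; the node for "01100" still has the child "1", so pruning stops there.
Nodes removed: 5

5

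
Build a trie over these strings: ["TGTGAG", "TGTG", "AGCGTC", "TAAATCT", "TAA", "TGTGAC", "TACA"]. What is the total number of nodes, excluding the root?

21

Count nodes per top-level branch (shared prefixes stored once):
  'A'-branch (AGCGTC): 6 nodes
  'T'-branch (TAA, TAAATCT, TACA, TGTG, TGTGAC, TGTGAG): 15 nodes
Sum: 21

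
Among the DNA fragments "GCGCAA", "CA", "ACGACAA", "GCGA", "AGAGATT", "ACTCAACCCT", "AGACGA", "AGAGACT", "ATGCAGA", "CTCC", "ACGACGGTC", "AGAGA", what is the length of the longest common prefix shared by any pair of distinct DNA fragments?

Equivalently: take the maximum, over all pairs, of their longest common prefix length.
e.g. "ACGACAA" and "ACGACGGTC" share the prefix "ACGAC" of length 5; no pair shares a longer one.
Longest shared-prefix length: 5

5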